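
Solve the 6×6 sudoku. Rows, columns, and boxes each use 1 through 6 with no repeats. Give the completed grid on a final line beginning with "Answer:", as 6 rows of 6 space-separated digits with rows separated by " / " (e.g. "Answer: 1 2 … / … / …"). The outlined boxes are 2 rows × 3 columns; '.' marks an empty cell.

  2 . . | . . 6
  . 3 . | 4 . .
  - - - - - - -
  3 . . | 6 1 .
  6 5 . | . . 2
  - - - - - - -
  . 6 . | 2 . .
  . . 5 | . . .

Step 1. [r1c4∈{1,3,5}] across col 4, 5 lands solely at r1c4, so r1c4=5.
Step 2. [r6c4∈{1,3}] col 4 places 1 nowhere but r6c4. So r6c4=1.
Step 3. [r6c1∈{4}] nothing but 4 survives at r6c1 ⇒ r6c1=4.
Step 4. [r1c2∈{1,4}] col 2 places 1 nowhere but r1c2 ⇒ r1c2=1.
Step 5. [r3c2∈{2,4}] 4 has one home in col 2: r3c2. So r3c2=4.
Step 6. [r5c3∈{1,3}] 3 has one home in col 3: r5c3 ⇒ r5c3=3.
Step 7. [r5c5∈{4,5}] 5 has one home in col 5: r5c5. So r5c5=5.
Step 8. [r1c5∈{3}] r1c5 has the single candidate 3 ⇒ r1c5=3.
Step 9. [r5c1∈{1}] nothing but 1 survives at r5c1, so r5c1=1.
Step 10. [r6c5∈{6}] nothing but 6 survives at r6c5, so r6c5=6.
Step 11. [r3c3∈{2}] only 2 remains possible at r3c3 ⇒ r3c3=2.
Step 12. [r4c5∈{4}] r4c5 has the single candidate 4 ⇒ r4c5=4.
Step 13. [r2c1∈{5}] only 5 remains possible at r2c1 ⇒ r2c1=5.
Step 14. [r3c6∈{5}] r3c6's peers cover all but 5, so r3c6=5.
Step 15. [r2c6∈{1}] r2c6 is down to just 1 ⇒ r2c6=1.
Step 16. [r6c6∈{3}] r6c6's peers cover all but 3, so r6c6=3.
Step 17. [r4c4∈{3}] r4c4 is down to just 3, so r4c4=3.
Step 18. [r2c3∈{6}] r2c3's peers cover all but 6. So r2c3=6.
Step 19. [r2c5∈{2}] nothing but 2 survives at r2c5 ⇒ r2c5=2.
Step 20. [r5c6∈{4}] r5c6 has the single candidate 4. So r5c6=4.
Step 21. [r6c2∈{2}] only 2 remains possible at r6c2 ⇒ r6c2=2.
Step 22. [r4c3∈{1}] r4c3 is down to just 1 ⇒ r4c3=1.
Step 23. [r1c3∈{4}] r1c3 has the single candidate 4 ⇒ r1c3=4.

Answer: 2 1 4 5 3 6 / 5 3 6 4 2 1 / 3 4 2 6 1 5 / 6 5 1 3 4 2 / 1 6 3 2 5 4 / 4 2 5 1 6 3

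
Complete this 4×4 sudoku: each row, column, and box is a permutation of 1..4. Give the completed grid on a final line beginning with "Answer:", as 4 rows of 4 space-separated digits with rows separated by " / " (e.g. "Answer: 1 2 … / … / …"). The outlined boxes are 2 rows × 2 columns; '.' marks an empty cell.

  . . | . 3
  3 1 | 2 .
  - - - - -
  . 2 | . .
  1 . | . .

Step 1. [r3c1∈{4}] r3c1 is down to just 4 ⇒ r3c1=4.
Step 2. [r1c3∈{1,4}] in row 1, 1 fits only at r1c3, so r1c3=1.
Step 3. [r4c3∈{3,4}] in col 3, 4 fits only at r4c3 ⇒ r4c3=4.
Step 4. [r4c2∈{3}] only 3 remains possible at r4c2. So r4c2=3.
Step 5. [r4c4∈{2}] r4c4 has the single candidate 2. So r4c4=2.
Step 6. [r1c2∈{4}] r1c2 has the single candidate 4, so r1c2=4.
Step 7. [r2c4∈{4}] r2c4 has the single candidate 4 ⇒ r2c4=4.
Step 8. [r3c4∈{1}] only 1 remains possible at r3c4, so r3c4=1.
Step 9. [r1c1∈{2}] only 2 remains possible at r1c1. So r1c1=2.
Step 10. [r3c3∈{3}] r3c3 is down to just 3 ⇒ r3c3=3.

Answer: 2 4 1 3 / 3 1 2 4 / 4 2 3 1 / 1 3 4 2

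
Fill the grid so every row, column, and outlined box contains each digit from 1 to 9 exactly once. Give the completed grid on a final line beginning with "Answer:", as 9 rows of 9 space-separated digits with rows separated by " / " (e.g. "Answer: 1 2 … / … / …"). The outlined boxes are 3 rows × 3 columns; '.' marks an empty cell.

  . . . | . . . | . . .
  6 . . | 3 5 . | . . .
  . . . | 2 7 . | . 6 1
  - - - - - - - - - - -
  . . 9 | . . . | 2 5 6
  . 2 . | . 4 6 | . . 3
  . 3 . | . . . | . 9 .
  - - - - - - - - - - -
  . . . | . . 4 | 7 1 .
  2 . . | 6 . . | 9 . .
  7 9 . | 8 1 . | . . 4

Step 1. [r1c4∈{1,4,9}] col 4 places 4 nowhere but r1c4, so r1c4=4.
Step 2. [r2c8∈{2,4,7,8}] across col 8, 4 lands solely at r2c8 ⇒ r2c8=4.
Step 3. [r2c7∈{8}] r2c7's peers cover all but 8, so r2c7=8.
Step 4. [r6c3∈{1,4,5,6,7,8}] across row 6, 6 lands solely at r6c3, so r6c3=6.
Step 5. [r8c5∈{3}] only 3 remains possible at r8c5 ⇒ r8c5=3.
Step 6. [r4c5∈{8}] nothing but 8 survives at r4c5, so r4c5=8.
Step 7. [r8c8∈{8}] r8c8's peers cover all but 8. So r8c8=8.
Step 8. [r8c9∈{5}] r8c9 has the single candidate 5. So r8c9=5.
Step 9. [r5c7∈{1}] nothing but 1 survives at r5c7, so r5c7=1.
Step 10. [r5c8∈{7}] nothing but 7 survives at r5c8, so r5c8=7.
Step 11. [r4c2∈{1,4,7}] box 4 places 7 nowhere but r4c2 ⇒ r4c2=7.
Step 12. [r2c2∈{1}] nothing but 1 survives at r2c2, so r2c2=1.
Step 13. [r1c6∈{1,8,9}] 1 has one home in row 1: r1c6. So r1c6=1.
Step 14. [r7c9∈{2}] r7c9 has the single candidate 2, so r7c9=2.
Step 15. [r3c6∈{8,9}] across col 6, 8 lands solely at r3c6 ⇒ r3c6=8.
Step 16. [r3c1∈{3,4,5,9}] in row 3, 9 fits only at r3c1, so r3c1=9.
Step 17. [r6c4∈{1,5,7}] in col 4, 7 fits only at r6c4, so r6c4=7.
Step 18. [r6c1∈{1,4,5,8}] row 6 places 1 nowhere but r6c1 ⇒ r6c1=1.
Step 19. [r9c8∈{3}] r9c8's peers cover all but 3. So r9c8=3.
Step 20. [r9c3∈{5}] only 5 remains possible at r9c3 ⇒ r9c3=5.
Step 21. [r5c3∈{8}] nothing but 8 survives at r5c3, so r5c3=8.
Step 22. [r7c3∈{3}] r7c3's peers cover all but 3, so r7c3=3.
Step 23. [r1c1∈{3,5,8}] 3 has one home in col 1: r1c1 ⇒ r1c1=3.
Step 24. [r1c2∈{5,8}] across row 1, 8 lands solely at r1c2 ⇒ r1c2=8.
Step 25. [r2c6∈{9}] r2c6 has the single candidate 9 ⇒ r2c6=9.
Step 26. [r3c3∈{4}] only 4 remains possible at r3c3, so r3c3=4.
Step 27. [r2c9∈{7}] only 7 remains possible at r2c9. So r2c9=7.
Step 28. [r7c4∈{5,9}] row 7 places 5 nowhere but r7c4, so r7c4=5.
Step 29. [r9c6∈{2}] nothing but 2 survives at r9c6, so r9c6=2.
Step 30. [r3c2∈{5}] only 5 remains possible at r3c2. So r3c2=5.
Step 31. [r2c3∈{2}] r2c3's peers cover all but 2, so r2c3=2.
Step 32. [r3c7∈{3}] r3c7's peers cover all but 3, so r3c7=3.
Step 33. [r8c6∈{7}] r8c6 is down to just 7 ⇒ r8c6=7.
Step 34. [r1c3∈{7}] r1c3 is down to just 7 ⇒ r1c3=7.
Step 35. [r4c6∈{3}] r4c6 has the single candidate 3. So r4c6=3.
Step 36. [r6c9∈{8}] r6c9's peers cover all but 8, so r6c9=8.
Step 37. [r4c1∈{4}] r4c1 is down to just 4. So r4c1=4.
Step 38. [r9c7∈{6}] r9c7 has the single candidate 6. So r9c7=6.
Step 39. [r8c3∈{1}] r8c3 is down to just 1, so r8c3=1.
Step 40. [r6c5∈{2}] nothing but 2 survives at r6c5, so r6c5=2.
Step 41. [r4c4∈{1}] r4c4 is down to just 1. So r4c4=1.
Step 42. [r7c5∈{9}] r7c5 is down to just 9, so r7c5=9.
Step 43. [r1c7∈{5}] r1c7 has the single candidate 5. So r1c7=5.
Step 44. [r7c1∈{8}] nothing but 8 survives at r7c1. So r7c1=8.
Step 45. [r1c9∈{9}] r1c9 has the single candidate 9. So r1c9=9.
Step 46. [r5c4∈{9}] nothing but 9 survives at r5c4. So r5c4=9.
Step 47. [r5c1∈{5}] only 5 remains possible at r5c1. So r5c1=5.
Step 48. [r6c6∈{5}] nothing but 5 survives at r6c6, so r6c6=5.
Step 49. [r6c7∈{4}] nothing but 4 survives at r6c7 ⇒ r6c7=4.
Step 50. [r7c2∈{6}] r7c2 is down to just 6. So r7c2=6.
Step 51. [r8c2∈{4}] r8c2's peers cover all but 4. So r8c2=4.
Step 52. [r1c5∈{6}] only 6 remains possible at r1c5. So r1c5=6.
Step 53. [r1c8∈{2}] r1c8's peers cover all but 2, so r1c8=2.

Answer: 3 8 7 4 6 1 5 2 9 / 6 1 2 3 5 9 8 4 7 / 9 5 4 2 7 8 3 6 1 / 4 7 9 1 8 3 2 5 6 / 5 2 8 9 4 6 1 7 3 / 1 3 6 7 2 5 4 9 8 / 8 6 3 5 9 4 7 1 2 / 2 4 1 6 3 7 9 8 5 / 7 9 5 8 1 2 6 3 4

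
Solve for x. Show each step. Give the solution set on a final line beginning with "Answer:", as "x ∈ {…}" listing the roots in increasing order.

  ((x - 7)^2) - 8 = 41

Step 1. [((x - 7)^2) - 8 = 41] add 8: x sits inside (… - 8), so sub: (x - 7)^2 = 49.
Step 2. [(x - 7)^2 = 49] 49 ≥ 0, LHS is (·)² — take ±√. So sqrt: x - 7 = 7 or -7.
Step 3. [x - 7 = 7 or -7] the outer -7 inverts by adding 7. So sub: x = 14 or 0.

Answer: x ∈ {0, 14}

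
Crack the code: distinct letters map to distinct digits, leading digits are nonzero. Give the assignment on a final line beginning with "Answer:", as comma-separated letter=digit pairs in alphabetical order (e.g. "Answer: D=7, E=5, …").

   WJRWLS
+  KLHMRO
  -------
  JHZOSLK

Step 1. [J] the sum has 7 digits but both addends have 6; that extra leading digit J is the final carry, namely 1 ⇒ J=1.
Step 2. [col 1: S + O ≡ K (mod 10)] O=4 is one option consistent with column 1 (S + O ≡ K (mod 10), carry-in 0) — take it, so O=4.
Step 3. [col 1: S + O ≡ K (mod 10)] several values work for S in column 1 (S + O ≡ K (mod 10), carry-in 0); try S=2. So S=2.
Step 4. [col 1: S + O ≡ K (mod 10)] column 1 reads S+O+carry(0)=K with S=2, O=4; with digits 1,2,4 already taken and all letters distinct, the only value for K is 6 ⇒ K=6.
Step 5. [col 2: L + R ≡ L (mod 10)] in column 2 we have L+R≡L with carry-in 0; given nothing yet and digits 1,2,4,6 already taken and all letters distinct, that pins R to 0. So R=0.
Step 6. [col 2: L + R ≡ L (mod 10)] column 2 (L + R ≡ L (mod 10), carry-in 0) doesn't pin L yet; pick L=8 and continue, so L=8.
Step 7. [col 3: W + M ≡ S (mod 10)] M=5 is one option consistent with column 3 (W + M ≡ S (mod 10), carry-in 0) — take it, so M=5.
Step 8. [col 3: W + M ≡ S (mod 10)] column 3 reads W+M+carry(0)=S with M=5, S=2; with digits 0,1,2,4,5,6,8 already taken and all letters distinct, the only value for W is 7. So W=7.
Step 9. [col 4: R + H ≡ O (mod 10)] column 4: given R=0, O=4, carry-in 1, and digits 0,1,2,4,5,6,7,8 already taken and all letters distinct, R+H≡O (mod 10) forces H=3. So H=3.
Step 10. [col 5: J + L ≡ Z (mod 10)] column 5: given J=1, L=8, carry-in 0, and digits 0,1,2,3,4,5,6,7,8 already taken and all letters distinct, J+L≡Z (mod 10) forces Z=9, so Z=9.

Answer: H=3, J=1, K=6, L=8, M=5, O=4, R=0, S=2, W=7, Z=9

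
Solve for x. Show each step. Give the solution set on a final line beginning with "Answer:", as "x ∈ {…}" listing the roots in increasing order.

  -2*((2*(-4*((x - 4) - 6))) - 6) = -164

Step 1. [-2*((2*(-4*((x - 4) - 6))) - 6) = -164] leading coefficient -2: divide by -2. So div: (2*(-4*((x - 4) - 6))) - 6 = 82.
Step 2. [(2*(-4*((x - 4) - 6))) - 6 = 82] 2 | LHS and 2 | 82: pull 2 out. So factor: (-4*((x - 4) - 6)) - 3 = 41.
Step 3. [(-4*((x - 4) - 6)) - 3 = 41] 3 comes off first (add 3) ⇒ sub: -4*((x - 4) - 6) = 44.
Step 4. [-4*((x - 4) - 6) = 44] -4 out front; divide by -4 ⇒ div: (x - 4) - 6 = -11.
Step 5. [(x - 4) - 6 = -11] peel the -6: add 6 from each side. So sub: x - 4 = -5.
Step 6. [x - 4 = -5] the outer -4 inverts by adding 4, so sub: x = -1.

Answer: x ∈ {-1}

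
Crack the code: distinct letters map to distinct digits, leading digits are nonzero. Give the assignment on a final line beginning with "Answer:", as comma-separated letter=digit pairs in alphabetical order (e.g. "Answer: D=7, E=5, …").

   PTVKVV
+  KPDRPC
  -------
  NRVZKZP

Step 1. [col 1: V + C ≡ P (mod 10)] column 1 (V + C ≡ P (mod 10), carry-in 0) doesn't pin C yet; pick C=8 and continue. So C=8.
Step 2. [col 1: V + C ≡ P (mod 10)] P=3 is one option consistent with column 1 (V + C ≡ P (mod 10), carry-in 0) — take it ⇒ P=3.
Step 3. [N] adding two 6-digit numbers gives at most 6+1 digits, and here it does — N is that final carry and must be 1, so N=1.
Step 4. [col 1: V + C ≡ P (mod 10)] in column 1 we have V+C≡P with carry-in 0; given C=8, P=3 and digits 1,3,8 already taken and all letters distinct, that pins V to 5 ⇒ V=5.
Step 5. [col 2: V + P ≡ Z (mod 10)] from column 2 (V=5, P=3, carry-in 1, digits 1,3,5,8 already taken and all letters distinct): Z must equal 9, so Z=9.
Step 6. [col 3: K + R ≡ K (mod 10)] column 3 reads K+R+carry(0)=K with nothing yet; with digits 1,3,5,8,9 already taken and all letters distinct, the only value for R is 0. So R=0.
Step 7. [col 3: K + R ≡ K (mod 10)] several values work for K in column 3 (K + R ≡ K (mod 10), carry-in 0); try K=7. So K=7.
Step 8. [col 4: V + D ≡ Z (mod 10)] column 4 reads V+D+carry(0)=Z with V=5, Z=9; with digits 0,1,3,5,7,8,9 already taken and all letters distinct, the only value for D is 4. So D=4.
Step 9. [col 5: T + P ≡ V (mod 10)] from column 5 (P=3, V=5, carry-in 0, digits 0,1,3,4,5,7,8,9 already taken and all letters distinct): T must equal 2, so T=2.

Answer: C=8, D=4, K=7, N=1, P=3, R=0, T=2, V=5, Z=9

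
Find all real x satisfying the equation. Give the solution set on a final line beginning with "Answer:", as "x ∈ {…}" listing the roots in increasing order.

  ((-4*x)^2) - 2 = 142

Step 1. [((-4*x)^2) - 2 = 142] -2 is outermost — add 2 both sides. So sub: (-4*x)^2 = 144.
Step 2. [(-4*x)^2 = 144] LHS squared, RHS 144 ≥ 0: apply √ (±). So sqrt: -4*x = 12 or -12.
Step 3. [-4*x = 12 or -12] -4 out front; divide by -4 ⇒ div: x = -3 or 3.

Answer: x ∈ {-3, 3}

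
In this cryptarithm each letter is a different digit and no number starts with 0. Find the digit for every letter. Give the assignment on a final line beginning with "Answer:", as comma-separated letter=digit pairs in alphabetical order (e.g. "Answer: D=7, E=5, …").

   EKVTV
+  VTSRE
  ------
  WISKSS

Step 1. [W] adding two 5-digit numbers gives at most 5+1 digits, and here it does — W is that final carry and must be 1 ⇒ W=1.
Step 2. [col 1: V + E ≡ S (mod 10)] several values work for S in column 1 (V + E ≡ S (mod 10), carry-in 0); try S=2 ⇒ S=2.
Step 3. [col 1: V + E ≡ S (mod 10)] column 1 (V + E ≡ S (mod 10), carry-in 0) doesn't pin E yet; pick E=8 and continue ⇒ E=8.
Step 4. [col 1: V + E ≡ S (mod 10)] column 1 reads V+E+carry(0)=S with E=8, S=2; with digits 1,2,8 already taken and all letters distinct, the only value for V is 4, so V=4.
Step 5. [col 2: T + R ≡ S (mod 10)] T=5 is one option consistent with column 2 (T + R ≡ S (mod 10), carry-in 1) — take it ⇒ T=5.
Step 6. [col 2: T + R ≡ S (mod 10)] in column 2 we have T+R≡S with carry-in 1; given T=5, S=2 and digits 1,2,4,5,8 already taken and all letters distinct, that pins R to 6, so R=6.
Step 7. [col 3: V + S ≡ K (mod 10)] from column 3 (V=4, S=2, carry-in 1, digits 1,2,4,5,6,8 already taken and all letters distinct): K must equal 7. So K=7.
Step 8. [col 5: E + V ≡ I (mod 10)] column 5: given E=8, V=4, carry-in 1, and digits 1,2,4,5,6,7,8 already taken and all letters distinct, E+V≡I (mod 10) forces I=3, so I=3.

Answer: E=8, I=3, K=7, R=6, S=2, T=5, V=4, W=1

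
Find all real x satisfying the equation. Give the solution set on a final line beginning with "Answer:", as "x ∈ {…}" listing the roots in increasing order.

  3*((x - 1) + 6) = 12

Step 1. [3*((x - 1) + 6) = 12] 3·(inner) — divide through by 3. So div: (x - 1) + 6 = 4.
Step 2. [(x - 1) + 6 = 4] subtract 6: x sits inside (… + 6). So sub: x - 1 = -2.
Step 3. [x - 1 = -2] peel the -1: add 1 from each side ⇒ sub: x = -1.

Answer: x ∈ {-1}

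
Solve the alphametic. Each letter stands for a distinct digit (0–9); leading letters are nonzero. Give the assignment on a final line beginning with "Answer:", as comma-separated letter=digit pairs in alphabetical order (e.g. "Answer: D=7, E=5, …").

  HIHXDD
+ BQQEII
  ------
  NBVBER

Step 1. [col 1: D + I ≡ R (mod 10)] no forcing yet in column 1 (carry-in 0); D=5 is free and consistent — try it. So D=5.
Step 2. [col 1: D + I ≡ R (mod 10)] no forcing yet in column 1 (carry-in 0); R=3 is free and consistent — try it ⇒ R=3.
Step 3. [col 1: D + I ≡ R (mod 10)] column 1 reads D+I+carry(0)=R with D=5, R=3; with digits 3,5 already taken and all letters distinct, the only value for I is 8, so I=8.
Step 4. [col 2: D + I ≡ E (mod 10)] from column 2 (D=5, I=8, carry-in 1, digits 3,5,8 already taken and all letters distinct): E must equal 4. So E=4.
Step 5. [col 3: X + E ≡ B (mod 10)] several values work for X in column 3 (X + E ≡ B (mod 10), carry-in 1); try X=6, so X=6.
Step 6. [col 3: X + E ≡ B (mod 10)] from column 3 (X=6, E=4, carry-in 1, digits 3,4,5,6,8 already taken and all letters distinct): B must equal 1. So B=1.
Step 7. [col 4: H + Q ≡ V (mod 10)] from column 4 (nothing yet, carry-in 1, digits 1,3,4,5,6,8 already taken and all letters distinct): V must equal 0, so V=0.
Step 8. [col 4: H + Q ≡ V (mod 10)] column 4 (H + Q ≡ V (mod 10), carry-in 1) doesn't pin H yet; pick H=7 and continue. So H=7.
Step 9. [col 4: H + Q ≡ V (mod 10)] from column 4 (H=7, V=0, carry-in 1, digits 0,1,3,4,5,6,7,8 already taken and all letters distinct): Q must equal 2, so Q=2.
Step 10. [col 6: H + B ≡ N (mod 10)] column 6 reads H+B+carry(1)=N with H=7, B=1; with digits 0,1,2,3,4,5,6,7,8 already taken and all letters distinct, the only value for N is 9, so N=9.

Answer: B=1, D=5, E=4, H=7, I=8, N=9, Q=2, R=3, V=0, X=6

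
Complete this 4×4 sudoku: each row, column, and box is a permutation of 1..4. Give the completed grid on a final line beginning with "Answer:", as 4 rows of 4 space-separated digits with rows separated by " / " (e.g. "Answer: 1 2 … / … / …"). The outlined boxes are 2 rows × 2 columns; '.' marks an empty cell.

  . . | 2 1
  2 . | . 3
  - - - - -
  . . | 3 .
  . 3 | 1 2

Step 1. [r4c1∈{4}] r4c1 is down to just 4 ⇒ r4c1=4.
Step 2. [r2c2∈{1,4}] r2c2 is the only open cell in row 2 admitting 1. So r2c2=1.
Step 3. [r3c1∈{1}] only 1 remains possible at r3c1, so r3c1=1.
Step 4. [r2c3∈{4}] nothing but 4 survives at r2c3, so r2c3=4.
Step 5. [r3c4∈{4}] r3c4's peers cover all but 4. So r3c4=4.
Step 6. [r3c2∈{2}] r3c2 is down to just 2. So r3c2=2.
Step 7. [r1c1∈{3}] r1c1 is down to just 3. So r1c1=3.
Step 8. [r1c2∈{4}] r1c2 has the single candidate 4, so r1c2=4.

Answer: 3 4 2 1 / 2 1 4 3 / 1 2 3 4 / 4 3 1 2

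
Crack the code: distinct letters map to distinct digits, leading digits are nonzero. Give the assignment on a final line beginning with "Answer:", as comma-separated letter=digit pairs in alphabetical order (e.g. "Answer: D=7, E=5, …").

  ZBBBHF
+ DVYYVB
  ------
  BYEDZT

Step 1. [col 1: F + B ≡ T (mod 10)] no forcing yet in column 1 (carry-in 0); T=3 is free and consistent — try it. So T=3.
Step 2. [col 1: F + B ≡ T (mod 10)] column 1 (F + B ≡ T (mod 10), carry-in 0) doesn't pin F yet; pick F=7 and continue. So F=7.
Step 3. [col 1: F + B ≡ T (mod 10)] column 1 reads F+B+carry(0)=T with F=7, T=3; with digits 3,7 already taken and all letters distinct, the only value for B is 6 ⇒ B=6.
Step 4. [col 2: H + V ≡ Z (mod 10)] Z=2 is one option consistent with column 2 (H + V ≡ Z (mod 10), carry-in 1) — take it, so Z=2.
Step 5. [col 2: H + V ≡ Z (mod 10)] column 2 (H + V ≡ Z (mod 10), carry-in 1) doesn't pin V yet; pick V=1 and continue. So V=1.
Step 6. [col 2: H + V ≡ Z (mod 10)] from column 2 (V=1, Z=2, carry-in 1, digits 1,2,3,6,7 already taken and all letters distinct): H must equal 0, so H=0.
Step 7. [col 3: B + Y ≡ D (mod 10)] column 3 (B + Y ≡ D (mod 10), carry-in 0) doesn't pin Y yet; pick Y=8 and continue. So Y=8.
Step 8. [col 3: B + Y ≡ D (mod 10)] in column 3 we have B+Y≡D with carry-in 0; given B=6, Y=8 and digits 0,1,2,3,6,7,8 already taken and all letters distinct, that pins D to 4. So D=4.
Step 9. [col 4: B + Y ≡ E (mod 10)] column 4 reads B+Y+carry(1)=E with B=6, Y=8; with digits 0,1,2,3,4,6,7,8 already taken and all letters distinct, the only value for E is 5, so E=5.

Answer: B=6, D=4, E=5, F=7, H=0, T=3, V=1, Y=8, Z=2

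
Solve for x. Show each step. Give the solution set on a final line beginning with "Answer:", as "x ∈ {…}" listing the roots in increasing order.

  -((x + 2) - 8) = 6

Step 1. [-((x + 2) - 8) = 6] LHS negated; negate both sides ⇒ neg: (x + 2) - 8 = -6.
Step 2. [(x + 2) - 8 = -6] peel the -8: add 8 from each side. So sub: x + 2 = 2.
Step 3. [x + 2 = 2] +2 is outermost — subtract 2 both sides, so sub: x = 0.

Answer: x ∈ {0}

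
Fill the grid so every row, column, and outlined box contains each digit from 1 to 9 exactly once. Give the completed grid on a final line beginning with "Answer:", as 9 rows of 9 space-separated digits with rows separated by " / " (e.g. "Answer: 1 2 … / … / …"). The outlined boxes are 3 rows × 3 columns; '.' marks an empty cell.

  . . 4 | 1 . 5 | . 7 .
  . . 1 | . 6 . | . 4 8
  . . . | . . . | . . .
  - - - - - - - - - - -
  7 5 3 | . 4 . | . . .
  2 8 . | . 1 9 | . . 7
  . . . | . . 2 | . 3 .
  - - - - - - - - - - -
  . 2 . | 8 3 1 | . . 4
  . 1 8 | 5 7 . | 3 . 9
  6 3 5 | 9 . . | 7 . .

Step 1. [r3c3∈{2,6,7,9}] 2 has one home in col 3: r3c3 ⇒ r3c3=2.
Step 2. [r4c4∈{6}] r4c4 is down to just 6 ⇒ r4c4=6.
Step 3. [r7c1∈{9}] r7c1 has the single candidate 9 ⇒ r7c1=9.
Step 4. [r5c3∈{6}] r5c3 has the single candidate 6, so r5c3=6.
Step 5. [r5c8∈{5}] r5c8 has the single candidate 5, so r5c8=5.
Step 6. [r3c9∈{1,3,5,6}] col 9 places 5 nowhere but r3c9 ⇒ r3c9=5.
Step 7. [r8c8∈{2,6}] row 8 places 2 nowhere but r8c8 ⇒ r8c8=2.
Step 8. [r4c6∈{8}] r4c6 is down to just 8 ⇒ r4c6=8.
Step 9. [r6c7∈{1,4,6,8,9}] row 6 places 8 nowhere but r6c7 ⇒ r6c7=8.
Step 10. [r2c4∈{2,3,7}] 2 has one home in col 4: r2c4, so r2c4=2.
Step 11. [r2c7∈{9}] r2c7 is down to just 9. So r2c7=9.
Step 12. [r1c9∈{2,3,6}] in col 9, 3 fits only at r1c9. So r1c9=3.
Step 13. [r9c9∈{1}] only 1 remains possible at r9c9, so r9c9=1.
Step 14. [r3c4∈{3,4,7}] 4 has one home in col 4: r3c4, so r3c4=4.
Step 15. [r7c8∈{6}] only 6 remains possible at r7c8 ⇒ r7c8=6.
Step 16. [r1c7∈{2,6}] 2 has one home in row 1: r1c7, so r1c7=2.
Step 17. [r1c2∈{6,9}] row 1 places 6 nowhere but r1c2. So r1c2=6.
Step 18. [r3c2∈{7,9}] 9 has one home in box 1: r3c2 ⇒ r3c2=9.
Step 19. [r4c7∈{1}] r4c7 is down to just 1 ⇒ r4c7=1.
Step 20. [r3c6∈{3,7}] r3c6 is the only open cell in row 3 admitting 7, so r3c6=7.
Step 21. [r8c1∈{4}] only 4 remains possible at r8c1. So r8c1=4.
Step 22. [r3c5∈{8}] r3c5 has the single candidate 8, so r3c5=8.
Step 23. [r3c1∈{3}] only 3 remains possible at r3c1 ⇒ r3c1=3.
Step 24. [r2c1∈{5}] nothing but 5 survives at r2c1. So r2c1=5.
Step 25. [r1c5∈{9}] r1c5 has the single candidate 9, so r1c5=9.
Step 26. [r4c8∈{9}] r4c8 is down to just 9 ⇒ r4c8=9.
Step 27. [r9c6∈{4}] r9c6 has the single candidate 4 ⇒ r9c6=4.
Step 28. [r7c3∈{7}] nothing but 7 survives at r7c3 ⇒ r7c3=7.
Step 29. [r7c7∈{5}] r7c7 has the single candidate 5 ⇒ r7c7=5.
Step 30. [r5c4∈{3}] nothing but 3 survives at r5c4. So r5c4=3.
Step 31. [r6c4∈{7}] r6c4 is down to just 7 ⇒ r6c4=7.
Step 32. [r6c5∈{5}] r6c5's peers cover all but 5 ⇒ r6c5=5.
Step 33. [r2c6∈{3}] r2c6 has the single candidate 3. So r2c6=3.
Step 34. [r5c7∈{4}] r5c7's peers cover all but 4 ⇒ r5c7=4.
Step 35. [r2c2∈{7}] r2c2's peers cover all but 7 ⇒ r2c2=7.
Step 36. [r8c6∈{6}] only 6 remains possible at r8c6. So r8c6=6.
Step 37. [r1c1∈{8}] r1c1 has the single candidate 8, so r1c1=8.
Step 38. [r9c8∈{8}] r9c8's peers cover all but 8, so r9c8=8.
Step 39. [r6c9∈{6}] nothing but 6 survives at r6c9, so r6c9=6.
Step 40. [r6c2∈{4}] nothing but 4 survives at r6c2. So r6c2=4.
Step 41. [r3c8∈{1}] r3c8 has the single candidate 1 ⇒ r3c8=1.
Step 42. [r3c7∈{6}] r3c7 has the single candidate 6 ⇒ r3c7=6.
Step 43. [r9c5∈{2}] only 2 remains possible at r9c5. So r9c5=2.
Step 44. [r6c1∈{1}] r6c1's peers cover all but 1, so r6c1=1.
Step 45. [r6c3∈{9}] r6c3's peers cover all but 9. So r6c3=9.
Step 46. [r4c9∈{2}] r4c9's peers cover all but 2. So r4c9=2.

Answer: 8 6 4 1 9 5 2 7 3 / 5 7 1 2 6 3 9 4 8 / 3 9 2 4 8 7 6 1 5 / 7 5 3 6 4 8 1 9 2 / 2 8 6 3 1 9 4 5 7 / 1 4 9 7 5 2 8 3 6 / 9 2 7 8 3 1 5 6 4 / 4 1 8 5 7 6 3 2 9 / 6 3 5 9 2 4 7 8 1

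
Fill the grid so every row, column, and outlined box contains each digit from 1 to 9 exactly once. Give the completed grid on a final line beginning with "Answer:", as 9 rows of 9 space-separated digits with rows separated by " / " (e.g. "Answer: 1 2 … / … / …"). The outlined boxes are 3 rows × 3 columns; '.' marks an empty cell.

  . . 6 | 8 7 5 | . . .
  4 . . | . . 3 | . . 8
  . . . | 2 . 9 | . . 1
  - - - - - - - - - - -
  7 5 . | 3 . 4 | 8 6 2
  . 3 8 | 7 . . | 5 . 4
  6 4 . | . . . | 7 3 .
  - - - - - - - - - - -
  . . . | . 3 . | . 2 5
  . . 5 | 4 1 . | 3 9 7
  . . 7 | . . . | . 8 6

Step 1. [r9c6∈{2}] nothing but 2 survives at r9c6 ⇒ r9c6=2.
Step 2. [r4c3∈{1,9}] 1 has one home in row 4: r4c3. So r4c3=1.
Step 3. [r6c9∈{9}] r6c9 has the single candidate 9, so r6c9=9.
Step 4. [r5c1∈{2,9}] in box 4, 9 fits only at r5c1, so r5c1=9.
Step 5. [r9c7∈{1,4}] row 9 places 4 nowhere but r9c7, so r9c7=4.
Step 6. [r2c5∈{6}] r2c5 is down to just 6. So r2c5=6.
Step 7. [r7c4∈{6,9}] 6 has one home in col 4: r7c4 ⇒ r7c4=6.
Step 8. [r8c6∈{8}] r8c6 has the single candidate 8, so r8c6=8.
Step 9. [r3c1∈{3,5,8}] in col 1, 5 fits only at r3c1, so r3c1=5.
Step 10. [r9c4∈{5,9}] 9 has one home in col 4: r9c4. So r9c4=9.
Step 11. [r9c2∈{1}] only 1 remains possible at r9c2, so r9c2=1.
Step 12. [r1c1∈{1,2,3}] r1c1 is the only open cell in row 1 admitting 1. So r1c1=1.
Step 13. [r6c6∈{1}] only 1 remains possible at r6c6. So r6c6=1.
Step 14. [r6c3∈{2}] r6c3 is down to just 2, so r6c3=2.
Step 15. [r2c3∈{9}] nothing but 9 survives at r2c3 ⇒ r2c3=9.
Step 16. [r1c2∈{2}] r1c2 is down to just 2, so r1c2=2.
Step 17. [r3c2∈{7,8}] r3c2 is the only open cell in row 3 admitting 8 ⇒ r3c2=8.
Step 18. [r3c8∈{4,7}] in row 3, 7 fits only at r3c8. So r3c8=7.
Step 19. [r6c5∈{5,8}] 8 has one home in row 6: r6c5. So r6c5=8.
Step 20. [r2c7∈{2}] r2c7 has the single candidate 2, so r2c7=2.
Step 21. [r7c7∈{1}] r7c7's peers cover all but 1. So r7c7=1.
Step 22. [r1c7∈{9}] nothing but 9 survives at r1c7, so r1c7=9.
Step 23. [r4c5∈{9}] r4c5's peers cover all but 9, so r4c5=9.
Step 24. [r6c4∈{5}] r6c4's peers cover all but 5, so r6c4=5.
Step 25. [r7c6∈{7}] r7c6's peers cover all but 7, so r7c6=7.
Step 26. [r7c1∈{8}] r7c1 is down to just 8 ⇒ r7c1=8.
Step 27. [r5c6∈{6}] r5c6's peers cover all but 6, so r5c6=6.
Step 28. [r3c3∈{3}] r3c3 is down to just 3. So r3c3=3.
Step 29. [r7c2∈{9}] r7c2 is down to just 9, so r7c2=9.
Step 30. [r5c5∈{2}] nothing but 2 survives at r5c5. So r5c5=2.
Step 31. [r8c1∈{2}] r8c1's peers cover all but 2 ⇒ r8c1=2.
Step 32. [r5c8∈{1}] r5c8 has the single candidate 1. So r5c8=1.
Step 33. [r3c5∈{4}] r3c5 is down to just 4, so r3c5=4.
Step 34. [r9c1∈{3}] only 3 remains possible at r9c1, so r9c1=3.
Step 35. [r8c2∈{6}] only 6 remains possible at r8c2. So r8c2=6.
Step 36. [r3c7∈{6}] r3c7's peers cover all but 6 ⇒ r3c7=6.
Step 37. [r7c3∈{4}] r7c3's peers cover all but 4 ⇒ r7c3=4.
Step 38. [r2c8∈{5}] r2c8 has the single candidate 5. So r2c8=5.
Step 39. [r9c5∈{5}] r9c5 is down to just 5 ⇒ r9c5=5.
Step 40. [r2c2∈{7}] r2c2 is down to just 7. So r2c2=7.
Step 41. [r1c8∈{4}] r1c8 has the single candidate 4 ⇒ r1c8=4.
Step 42. [r2c4∈{1}] only 1 remains possible at r2c4 ⇒ r2c4=1.
Step 43. [r1c9∈{3}] only 3 remains possible at r1c9. So r1c9=3.

Answer: 1 2 6 8 7 5 9 4 3 / 4 7 9 1 6 3 2 5 8 / 5 8 3 2 4 9 6 7 1 / 7 5 1 3 9 4 8 6 2 / 9 3 8 7 2 6 5 1 4 / 6 4 2 5 8 1 7 3 9 / 8 9 4 6 3 7 1 2 5 / 2 6 5 4 1 8 3 9 7 / 3 1 7 9 5 2 4 8 6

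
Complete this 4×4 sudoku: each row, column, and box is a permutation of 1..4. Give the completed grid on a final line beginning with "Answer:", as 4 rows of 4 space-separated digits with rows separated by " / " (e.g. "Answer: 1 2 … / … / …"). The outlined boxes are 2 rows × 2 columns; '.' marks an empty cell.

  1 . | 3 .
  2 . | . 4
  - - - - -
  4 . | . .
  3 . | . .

Step 1. [r3c4∈{1,2,3}] r3c4 is the only open cell in row 3 admitting 3, so r3c4=3.
Step 2. [r4c4∈{1,2}] r4c4 is the only open cell in col 4 admitting 1, so r4c4=1.
Step 3. [r4c2∈{2}] r4c2 has the single candidate 2 ⇒ r4c2=2.
Step 4. [r2c3∈{1}] nothing but 1 survives at r2c3. So r2c3=1.
Step 5. [r1c4∈{2}] nothing but 2 survives at r1c4. So r1c4=2.
Step 6. [r4c3∈{4}] only 4 remains possible at r4c3 ⇒ r4c3=4.
Step 7. [r2c2∈{3}] nothing but 3 survives at r2c2. So r2c2=3.
Step 8. [r3c2∈{1}] only 1 remains possible at r3c2 ⇒ r3c2=1.
Step 9. [r1c2∈{4}] r1c2's peers cover all but 4. So r1c2=4.
Step 10. [r3c3∈{2}] r3c3's peers cover all but 2. So r3c3=2.

Answer: 1 4 3 2 / 2 3 1 4 / 4 1 2 3 / 3 2 4 1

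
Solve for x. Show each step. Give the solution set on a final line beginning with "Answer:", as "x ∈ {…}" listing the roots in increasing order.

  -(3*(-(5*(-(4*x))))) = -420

Step 1. [-(3*(-(5*(-(4*x))))) = -420] leading − — multiply by −1. So neg: 3*(-(5*(-(4*x)))) = 420.
Step 2. [3*(-(5*(-(4*x)))) = 420] 3 out front; divide by 3, so div: -(5*(-(4*x))) = 140.
Step 3. [-(5*(-(4*x))) = 140] flip signs both sides, so neg: 5*(-(4*x)) = -140.
Step 4. [5*(-(4*x)) = -140] 5·(inner) — divide through by 5, so div: -(4*x) = -28.
Step 5. [-(4*x) = -28] flip signs both sides, so neg: 4*x = 28.
Step 6. [4*x = 28] 4·(inner) — divide through by 4. So div: x = 7.

Answer: x ∈ {7}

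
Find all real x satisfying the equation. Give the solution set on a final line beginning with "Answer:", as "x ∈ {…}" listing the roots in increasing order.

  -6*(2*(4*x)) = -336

Step 1. [-6*(2*(4*x)) = -336] -6·(inner) — divide through by -6. So div: 2*(4*x) = 56.
Step 2. [2*(4*x) = 56] leading coefficient 2: divide by 2 ⇒ div: 4*x = 28.
Step 3. [4*x = 28] 4·(inner) — divide through by 4. So div: x = 7.

Answer: x ∈ {7}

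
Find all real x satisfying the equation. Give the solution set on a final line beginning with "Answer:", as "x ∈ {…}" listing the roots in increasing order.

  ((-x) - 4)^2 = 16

Step 1. [((-x) - 4)^2 = 16] 16 ≥ 0, LHS is (·)² — take ±√ ⇒ sqrt: (-x) - 4 = 4 or -4.
Step 2. [(-x) - 4 = 4 or -4] the outer -4 inverts by adding 4 ⇒ sub: -x = 8 or 0.
Step 3. [-x = 8 or 0] flip signs both sides, so neg: x = -8 or 0.

Answer: x ∈ {-8, 0}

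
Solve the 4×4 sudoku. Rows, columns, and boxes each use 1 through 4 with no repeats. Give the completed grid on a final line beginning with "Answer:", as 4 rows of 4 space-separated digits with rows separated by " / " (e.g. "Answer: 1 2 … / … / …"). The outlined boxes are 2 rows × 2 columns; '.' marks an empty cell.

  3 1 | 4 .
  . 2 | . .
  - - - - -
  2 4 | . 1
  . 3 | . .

Step 1. [r2c3∈{1,3}] across row 2, 1 lands solely at r2c3. So r2c3=1.
Step 2. [r4c3∈{2}] only 2 remains possible at r4c3, so r4c3=2.
Step 3. [r3c3∈{3}] only 3 remains possible at r3c3. So r3c3=3.
Step 4. [r2c1∈{4}] r2c1's peers cover all but 4. So r2c1=4.
Step 5. [r4c4∈{4}] r4c4's peers cover all but 4, so r4c4=4.
Step 6. [r2c4∈{3}] r2c4 is down to just 3, so r2c4=3.
Step 7. [r4c1∈{1}] r4c1 has the single candidate 1 ⇒ r4c1=1.
Step 8. [r1c4∈{2}] nothing but 2 survives at r1c4. So r1c4=2.

Answer: 3 1 4 2 / 4 2 1 3 / 2 4 3 1 / 1 3 2 4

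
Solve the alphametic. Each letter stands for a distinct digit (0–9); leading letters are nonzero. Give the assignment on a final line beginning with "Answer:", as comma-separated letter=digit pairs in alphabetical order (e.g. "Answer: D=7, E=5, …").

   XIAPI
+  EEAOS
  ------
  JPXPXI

Step 1. [col 1: I + S ≡ I (mod 10)] column 1 reads I+S+carry(0)=I with nothing yet; with all letters distinct, none taken yet, the only value for S is 0, so S=0.
Step 2. [J] adding two 5-digit numbers gives at most 5+1 digits, and here it does — J is that final carry and must be 1, so J=1.
Step 3. [col 1: I + S ≡ I (mod 10)] several values work for I in column 1 (I + S ≡ I (mod 10), carry-in 0); try I=5 ⇒ I=5.
Step 4. [col 2: P + O ≡ X (mod 10)] no forcing yet in column 2 (carry-in 0); P=2 is free and consistent — try it, so P=2.
Step 5. [col 2: P + O ≡ X (mod 10)] several values work for O in column 2 (P + O ≡ X (mod 10), carry-in 0); try O=7. So O=7.
Step 6. [col 2: P + O ≡ X (mod 10)] in column 2 we have P+O≡X with carry-in 0; given P=2, O=7 and digits 0,1,2,5,7 already taken and all letters distinct, that pins X to 9, so X=9.
Step 7. [col 3: A + A ≡ P (mod 10)] column 3: given P=2, carry-in 0, and digits 0,1,2,5,7,9 already taken and all letters distinct, A+A≡P (mod 10) forces A=6 ⇒ A=6.
Step 8. [col 4: I + E ≡ X (mod 10)] in column 4 we have I+E≡X with carry-in 1; given I=5, X=9 and digits 0,1,2,5,6,7,9 already taken and all letters distinct, that pins E to 3 ⇒ E=3.

Answer: A=6, E=3, I=5, J=1, O=7, P=2, S=0, X=9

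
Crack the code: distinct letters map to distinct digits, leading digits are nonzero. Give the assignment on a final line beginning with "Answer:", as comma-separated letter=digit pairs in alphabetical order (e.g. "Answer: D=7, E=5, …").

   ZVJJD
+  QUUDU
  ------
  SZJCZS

Step 1. [col 1: D + U ≡ S (mod 10)] no forcing yet in column 1 (carry-in 0); U=7 is free and consistent — try it, so U=7.
Step 2. [col 1: D + U ≡ S (mod 10)] D=4 is one option consistent with column 1 (D + U ≡ S (mod 10), carry-in 0) — take it ⇒ D=4.
Step 3. [col 1: D + U ≡ S (mod 10)] from column 1 (D=4, U=7, carry-in 0, digits 4,7 already taken and all letters distinct): S must equal 1. So S=1.
Step 4. [col 2: J + D ≡ Z (mod 10)] column 2 (J + D ≡ Z (mod 10), carry-in 1) doesn't pin Z yet; pick Z=8 and continue ⇒ Z=8.
Step 5. [col 2: J + D ≡ Z (mod 10)] from column 2 (D=4, Z=8, carry-in 1, digits 1,4,7,8 already taken and all letters distinct): J must equal 3 ⇒ J=3.
Step 6. [col 3: J + U ≡ C (mod 10)] from column 3 (J=3, U=7, carry-in 0, digits 1,3,4,7,8 already taken and all letters distinct): C must equal 0. So C=0.
Step 7. [col 4: V + U ≡ J (mod 10)] column 4 reads V+U+carry(1)=J with U=7, J=3; with digits 0,1,3,4,7,8 already taken and all letters distinct, the only value for V is 5. So V=5.
Step 8. [col 5: Z + Q ≡ Z (mod 10)] column 5 reads Z+Q+carry(1)=Z with Z=8; with digits 0,1,3,4,5,7,8 already taken and all letters distinct, the only value for Q is 9, so Q=9.

Answer: C=0, D=4, J=3, Q=9, S=1, U=7, V=5, Z=8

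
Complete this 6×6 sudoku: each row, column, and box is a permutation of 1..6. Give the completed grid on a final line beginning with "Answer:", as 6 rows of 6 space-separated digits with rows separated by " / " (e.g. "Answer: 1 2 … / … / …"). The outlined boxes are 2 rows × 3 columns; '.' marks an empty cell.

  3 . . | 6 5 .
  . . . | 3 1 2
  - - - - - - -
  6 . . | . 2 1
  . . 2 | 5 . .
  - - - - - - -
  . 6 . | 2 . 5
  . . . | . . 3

Step 1. [r3c4∈{4}] nothing but 4 survives at r3c4. So r3c4=4.
Step 2. [r6c1∈{1,2,4,5}] in col 1, 2 fits only at r6c1, so r6c1=2.
Step 3. [r2c1∈{4,5}] in col 1, 5 fits only at r2c1 ⇒ r2c1=5.
Step 4. [r2c2∈{4}] nothing but 4 survives at r2c2. So r2c2=4.
Step 5. [r5c5∈{4}] r5c5 has the single candidate 4, so r5c5=4.
Step 6. [r5c1∈{1}] nothing but 1 survives at r5c1 ⇒ r5c1=1.
Step 7. [r6c2∈{5}] r6c2 has the single candidate 5. So r6c2=5.
Step 8. [r4c2∈{1,3}] r4c2 is the only open cell in row 4 admitting 1, so r4c2=1.
Step 9. [r3c2∈{3}] nothing but 3 survives at r3c2, so r3c2=3.
Step 10. [r4c6∈{6}] r4c6's peers cover all but 6, so r4c6=6.
Step 11. [r6c4∈{1}] r6c4's peers cover all but 1 ⇒ r6c4=1.
Step 12. [r4c1∈{4}] only 4 remains possible at r4c1. So r4c1=4.
Step 13. [r5c3∈{3}] nothing but 3 survives at r5c3. So r5c3=3.
Step 14. [r1c6∈{4}] nothing but 4 survives at r1c6. So r1c6=4.
Step 15. [r6c5∈{6}] nothing but 6 survives at r6c5, so r6c5=6.
Step 16. [r2c3∈{6}] nothing but 6 survives at r2c3 ⇒ r2c3=6.
Step 17. [r6c3∈{4}] r6c3's peers cover all but 4, so r6c3=4.
Step 18. [r1c3∈{1}] r1c3's peers cover all but 1. So r1c3=1.
Step 19. [r4c5∈{3}] r4c5 has the single candidate 3, so r4c5=3.
Step 20. [r1c2∈{2}] only 2 remains possible at r1c2 ⇒ r1c2=2.
Step 21. [r3c3∈{5}] nothing but 5 survives at r3c3 ⇒ r3c3=5.

Answer: 3 2 1 6 5 4 / 5 4 6 3 1 2 / 6 3 5 4 2 1 / 4 1 2 5 3 6 / 1 6 3 2 4 5 / 2 5 4 1 6 3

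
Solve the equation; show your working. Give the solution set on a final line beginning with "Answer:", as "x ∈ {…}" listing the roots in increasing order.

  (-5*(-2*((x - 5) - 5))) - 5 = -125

Step 1. [(-5*(-2*((x - 5) - 5))) - 5 = -125] common factor -5 (LHS and -125) — divide through ⇒ factor: (-2*((x - 5) - 5)) + 1 = 25.
Step 2. [(-2*((x - 5) - 5)) + 1 = 25] +1 is outermost — subtract 1 both sides ⇒ sub: -2*((x - 5) - 5) = 24.
Step 3. [-2*((x - 5) - 5) = 24] LHS = -2·(…); ÷-2 both sides, so div: (x - 5) - 5 = -12.
Step 4. [(x - 5) - 5 = -12] peel the -5: add 5 from each side. So sub: x - 5 = -7.
Step 5. [x - 5 = -7] -5 is outermost — add 5 both sides, so sub: x = -2.

Answer: x ∈ {-2}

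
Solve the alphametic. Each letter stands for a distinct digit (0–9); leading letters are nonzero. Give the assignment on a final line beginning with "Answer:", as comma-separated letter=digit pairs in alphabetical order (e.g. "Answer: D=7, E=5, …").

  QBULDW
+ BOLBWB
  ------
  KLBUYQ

Step 1. [col 1: W + B ≡ Q (mod 10)] column 1 (W + B ≡ Q (mod 10), carry-in 0) doesn't pin W yet; pick W=7 and continue ⇒ W=7.
Step 2. [col 1: W + B ≡ Q (mod 10)] B=5 is one option consistent with column 1 (W + B ≡ Q (mod 10), carry-in 0) — take it ⇒ B=5.
Step 3. [col 1: W + B ≡ Q (mod 10)] in column 1 we have W+B≡Q with carry-in 0; given W=7, B=5 and digits 5,7 already taken and all letters distinct, that pins Q to 2, so Q=2.
Step 4. [col 2: D + W ≡ Y (mod 10)] D=3 is one option consistent with column 2 (D + W ≡ Y (mod 10), carry-in 1) — take it ⇒ D=3.
Step 5. [col 2: D + W ≡ Y (mod 10)] column 2 reads D+W+carry(1)=Y with D=3, W=7; with digits 2,3,5,7 already taken and all letters distinct, the only value for Y is 1. So Y=1.
Step 6. [col 3: L + B ≡ U (mod 10)] L=4 is one option consistent with column 3 (L + B ≡ U (mod 10), carry-in 1) — take it, so L=4.
Step 7. [col 3: L + B ≡ U (mod 10)] in column 3 we have L+B≡U with carry-in 1; given L=4, B=5 and digits 1,2,3,4,5,7 already taken and all letters distinct, that pins U to 0 ⇒ U=0.
Step 8. [col 5: B + O ≡ L (mod 10)] from column 5 (B=5, L=4, carry-in 0, digits 0,1,2,3,4,5,7 already taken and all letters distinct): O must equal 9. So O=9.
Step 9. [col 6: Q + B ≡ K (mod 10)] column 6: given Q=2, B=5, carry-in 1, and digits 0,1,2,3,4,5,7,9 already taken and all letters distinct, Q+B≡K (mod 10) forces K=8, so K=8.

Answer: B=5, D=3, K=8, L=4, O=9, Q=2, U=0, W=7, Y=1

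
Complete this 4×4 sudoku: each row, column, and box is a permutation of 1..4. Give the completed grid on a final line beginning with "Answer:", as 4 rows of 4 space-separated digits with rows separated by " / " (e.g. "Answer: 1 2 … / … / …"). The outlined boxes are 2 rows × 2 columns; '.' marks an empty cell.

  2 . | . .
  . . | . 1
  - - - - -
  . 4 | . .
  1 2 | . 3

Step 1. [r2c3∈{2,3,4}] 2 has one home in row 2: r2c3. So r2c3=2.
Step 2. [r1c3∈{3,4}] across col 3, 3 lands solely at r1c3. So r1c3=3.
Step 3. [r2c1∈{3,4}] row 2 places 4 nowhere but r2c1, so r2c1=4.
Step 4. [r3c3∈{1}] r3c3's peers cover all but 1, so r3c3=1.
Step 5. [r1c2∈{1}] nothing but 1 survives at r1c2 ⇒ r1c2=1.
Step 6. [r3c1∈{3}] only 3 remains possible at r3c1. So r3c1=3.
Step 7. [r1c4∈{4}] r1c4 is down to just 4, so r1c4=4.
Step 8. [r4c3∈{4}] r4c3 has the single candidate 4. So r4c3=4.
Step 9. [r2c2∈{3}] r2c2 has the single candidate 3. So r2c2=3.
Step 10. [r3c4∈{2}] r3c4 has the single candidate 2 ⇒ r3c4=2.

Answer: 2 1 3 4 / 4 3 2 1 / 3 4 1 2 / 1 2 4 3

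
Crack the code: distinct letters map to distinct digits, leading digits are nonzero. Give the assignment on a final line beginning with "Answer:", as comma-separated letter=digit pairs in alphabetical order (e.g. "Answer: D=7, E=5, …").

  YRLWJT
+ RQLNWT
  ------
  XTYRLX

Step 1. [col 1: T + T ≡ X (mod 10)] no forcing yet in column 1 (carry-in 0); T=3 is free and consistent — try it ⇒ T=3.
Step 2. [col 1: T + T ≡ X (mod 10)] column 1: given T=3, carry-in 0, and digits 3 already taken and all letters distinct, T+T≡X (mod 10) forces X=6, so X=6.
Step 3. [col 2: J + W ≡ L (mod 10)] J=2 is one option consistent with column 2 (J + W ≡ L (mod 10), carry-in 0) — take it ⇒ J=2.
Step 4. [col 2: J + W ≡ L (mod 10)] no forcing yet in column 2 (carry-in 0); L=0 is free and consistent — try it, so L=0.
Step 5. [col 2: J + W ≡ L (mod 10)] in column 2 we have J+W≡L with carry-in 0; given J=2, L=0 and digits 0,2,3,6 already taken and all letters distinct, that pins W to 8 ⇒ W=8.
Step 6. [col 3: W + N ≡ R (mod 10)] from column 3 (W=8, carry-in 1, digits 0,2,3,6,8 already taken and all letters distinct): R must equal 4. So R=4.
Step 7. [col 3: W + N ≡ R (mod 10)] column 3 reads W+N+carry(1)=R with W=8, R=4; with digits 0,2,3,4,6,8 already taken and all letters distinct, the only value for N is 5 ⇒ N=5.
Step 8. [col 4: L + L ≡ Y (mod 10)] in column 4 we have L+L≡Y with carry-in 1; given L=0 and digits 0,2,3,4,5,6,8 already taken and all letters distinct, that pins Y to 1. So Y=1.
Step 9. [col 5: R + Q ≡ T (mod 10)] column 5 reads R+Q+carry(0)=T with R=4, T=3; with digits 0,1,2,3,4,5,6,8 already taken and all letters distinct, the only value for Q is 9 ⇒ Q=9.

Answer: J=2, L=0, N=5, Q=9, R=4, T=3, W=8, X=6, Y=1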